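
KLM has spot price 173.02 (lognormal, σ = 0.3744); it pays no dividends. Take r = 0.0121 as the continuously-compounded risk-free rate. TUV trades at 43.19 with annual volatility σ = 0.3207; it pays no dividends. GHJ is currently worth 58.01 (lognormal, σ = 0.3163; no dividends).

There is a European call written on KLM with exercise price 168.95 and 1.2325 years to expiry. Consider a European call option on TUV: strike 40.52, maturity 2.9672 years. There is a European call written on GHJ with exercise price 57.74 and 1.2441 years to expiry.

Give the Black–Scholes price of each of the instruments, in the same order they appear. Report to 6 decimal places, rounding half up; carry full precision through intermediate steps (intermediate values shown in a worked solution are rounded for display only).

price(KLM call K=168.95) = 31.349083
price(TUV call K=40.52) = 11.143922
price(GHJ call K=57.74) = 8.622019

[KLM call K=168.95]
σ√T = 0.3744·√1.2325 = 0.415651
d₁ = (ln(S/K) + (r+σ²/2)T) / (σ√T) = (ln(173.02/168.95) + (0.0121+0.3744²/2)·1.2325) / 0.415651 = (0.023804 + 0.101296) / 0.415651 = 0.300975
d₂ = d₁ − σ√T = 0.300975 − 0.415651 = -0.114676
e^{−rT} = 0.985197
N(d₁) = 0.618283,  N(d₂) = 0.454351
price = S·N(d₁) − K·e^{−rT}·N(d₂) = 106.975363 − 75.626280 = 31.349083
[TUV call K=40.52]
σ√T = 0.3207·√2.9672 = 0.552424
d₁ = (ln(S/K) + (r+σ²/2)T) / (σ√T) = (ln(43.19/40.52) + (0.0121+0.3207²/2)·2.9672) / 0.552424 = (0.063813 + 0.188489) / 0.552424 = 0.456719
d₂ = d₁ − σ√T = 0.456719 − 0.552424 = -0.095705
e^{−rT} = 0.964734
N(d₁) = 0.676063,  N(d₂) = 0.461878
price = S·N(d₁) − K·e^{−rT}·N(d₂) = 29.199182 − 18.055260 = 11.143922
[GHJ call K=57.74]
σ√T = 0.3163·√1.2441 = 0.352799
d₁ = (ln(S/K) + (r+σ²/2)T) / (σ√T) = (ln(58.01/57.74) + (0.0121+0.3163²/2)·1.2441) / 0.352799 = (0.004665 + 0.077287) / 0.352799 = 0.232292
d₂ = d₁ − σ√T = 0.232292 − 0.352799 = -0.120507
e^{−rT} = 0.985059
N(d₁) = 0.591844,  N(d₂) = 0.452041
price = S·N(d₁) − K·e^{−rT}·N(d₂) = 34.332891 − 25.710873 = 8.622019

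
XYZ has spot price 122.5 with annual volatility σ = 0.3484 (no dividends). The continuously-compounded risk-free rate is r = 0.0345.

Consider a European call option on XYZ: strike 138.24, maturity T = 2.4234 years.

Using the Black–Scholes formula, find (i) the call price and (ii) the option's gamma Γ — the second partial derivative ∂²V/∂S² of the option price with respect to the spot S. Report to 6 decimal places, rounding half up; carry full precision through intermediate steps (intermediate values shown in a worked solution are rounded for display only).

σ√T = 0.3484·√2.4234 = 0.542364
d₁ = (ln(S/K) + (r+σ²/2)T) / (σ√T) = (ln(122.5/138.24) + (0.0345+0.3484²/2)·2.4234) / 0.542364 = (-0.120880 + 0.230687) / 0.542364 = 0.202459
d₂ = d₁ − σ√T = 0.202459 − 0.542364 = -0.339905
e^{−rT} = 0.919792
N(d₁) = 0.580221,  N(d₂) = 0.366964
Call price V = S·N(d₁) − K·e^{−rT}·N(d₂) = 71.077064 − 46.660243 = 24.416821
φ(d₁) = (1/√(2π))·e^{−d₁²/2} = 0.390849
Γ = φ(d₁) / (S·σ·√T) = 0.005883

price = 24.416821
Γ = 0.005883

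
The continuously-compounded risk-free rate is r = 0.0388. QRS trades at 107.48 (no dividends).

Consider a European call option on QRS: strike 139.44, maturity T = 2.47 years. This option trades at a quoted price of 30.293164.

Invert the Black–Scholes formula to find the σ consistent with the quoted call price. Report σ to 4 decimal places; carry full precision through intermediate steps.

sigma = 0.5513

At σ = 0.5513 the Black–Scholes value reproduces the quote:
σ√T = 0.5513·√2.47 = 0.866436
d₁ = (ln(S/K) + (r+σ²/2)T) / (σ√T) = (ln(107.48/139.44) + (0.0388+0.5513²/2)·2.47) / 0.866436 = (-0.260330 + 0.471192) / 0.866436 = 0.243367
d₂ = d₁ − σ√T = 0.243367 − 0.866436 = -0.623069
e^{−rT} = 0.908613
N(d₁) = 0.596139,  N(d₂) = 0.266620
V = S·N(d₁) − K·e^{−rT}·N(d₂) = 64.073073 − 33.779908 = 30.293164 (matching the quote); vega is positive throughout, so no other σ reproduces this price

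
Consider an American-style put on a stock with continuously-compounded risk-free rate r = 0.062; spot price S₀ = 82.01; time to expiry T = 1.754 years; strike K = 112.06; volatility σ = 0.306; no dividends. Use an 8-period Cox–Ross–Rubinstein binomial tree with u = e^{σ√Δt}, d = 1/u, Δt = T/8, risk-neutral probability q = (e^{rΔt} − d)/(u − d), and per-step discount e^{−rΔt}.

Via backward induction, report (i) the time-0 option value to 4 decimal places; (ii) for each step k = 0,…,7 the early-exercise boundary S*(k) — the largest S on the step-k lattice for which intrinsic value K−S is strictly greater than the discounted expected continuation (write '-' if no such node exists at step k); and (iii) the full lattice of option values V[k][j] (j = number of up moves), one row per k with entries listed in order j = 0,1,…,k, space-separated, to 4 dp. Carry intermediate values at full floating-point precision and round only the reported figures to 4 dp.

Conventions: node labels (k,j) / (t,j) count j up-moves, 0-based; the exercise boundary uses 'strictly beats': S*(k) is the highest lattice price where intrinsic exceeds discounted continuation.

Δt=0.21925  u=1.15406  d=0.86651  q=0.51184  discount=0.98650
step 8 (expiry): payoffs max(K−S,0) = 85.9952 77.3458 65.8261 50.4837 30.0500 2.8356 0.0000 0.0000 0.0000
step 7: (k=7,j=0): S=30.0802, K−S=81.9798, hold=80.4668 ⇒ V=81.9798 exercise | (k=7,j=1): S=40.0621, K−S=71.9979, hold=70.4849 ⇒ V=71.9979 exercise | (k=7,j=2): S=53.3565, K−S=58.7035, hold=57.1905 ⇒ V=58.7035 exercise | (k=7,j=3): S=71.0625, K−S=40.9975, hold=39.4846 ⇒ V=40.9975 exercise | (k=7,j=4): S=94.6441, K−S=17.4159, hold=15.9030 ⇒ V=17.4159 exercise | (k=7,j=5): S=126.0510, K−S=0.0000, hold=1.3655 ⇒ V=1.3655 continue | (k=7,j=6): S=167.8802, K−S=0.0000, hold=0.0000 ⇒ V=0.0000 continue | (k=7,j=7): S=223.5901, K−S=0.0000, hold=0.0000 ⇒ V=0.0000 continue  boundary S*=94.6441
step 6: (k=6,j=0): S=34.7142, K−S=77.3458, hold=75.8328 ⇒ V=77.3458 exercise | (k=6,j=1): S=46.2339, K−S=65.8261, hold=64.3131 ⇒ V=65.8261 exercise | (k=6,j=2): S=61.5763, K−S=50.4837, hold=48.9707 ⇒ V=50.4837 exercise | (k=6,j=3): S=82.0100, K−S=30.0500, hold=28.5370 ⇒ V=30.0500 exercise | (k=6,j=4): S=109.2244, K−S=2.8356, hold=9.0765 ⇒ V=9.0765 continue | (k=6,j=5): S=145.4698, K−S=0.0000, hold=0.6576 ⇒ V=0.6576 continue | (k=6,j=6): S=193.7430, K−S=0.0000, hold=0.0000 ⇒ V=0.0000 continue  boundary S*=82.0100
step 5: (k=5,j=0): S=40.0621, K−S=71.9979, hold=70.4849 ⇒ V=71.9979 exercise | (k=5,j=1): S=53.3565, K−S=58.7035, hold=57.1905 ⇒ V=58.7035 exercise | (k=5,j=2): S=71.0625, K−S=40.9975, hold=39.4846 ⇒ V=40.9975 exercise | (k=5,j=3): S=94.6441, K−S=17.4159, hold=19.0542 ⇒ V=19.0542 continue | (k=5,j=4): S=126.0510, K−S=0.0000, hold=4.7030 ⇒ V=4.7030 continue | (k=5,j=5): S=167.8802, K−S=0.0000, hold=0.3167 ⇒ V=0.3167 continue  boundary S*=71.0625
step 4: (k=4,j=0): S=46.2339, K−S=65.8261, hold=64.3131 ⇒ V=65.8261 exercise | (k=4,j=1): S=61.5763, K−S=50.4837, hold=48.9707 ⇒ V=50.4837 exercise | (k=4,j=2): S=82.0100, K−S=30.0500, hold=29.3642 ⇒ V=30.0500 exercise | (k=4,j=3): S=109.2244, K−S=2.8356, hold=11.5506 ⇒ V=11.5506 continue | (k=4,j=4): S=145.4698, K−S=0.0000, hold=2.4247 ⇒ V=2.4247 continue  boundary S*=82.0100
step 3: (k=3,j=0): S=53.3565, K−S=58.7035, hold=57.1905 ⇒ V=58.7035 exercise | (k=3,j=1): S=71.0625, K−S=40.9975, hold=39.4846 ⇒ V=40.9975 exercise | (k=3,j=2): S=94.6441, K−S=17.4159, hold=20.3034 ⇒ V=20.3034 continue | (k=3,j=3): S=126.0510, K−S=0.0000, hold=6.7868 ⇒ V=6.7868 continue  boundary S*=71.0625
step 2: (k=2,j=0): S=61.5763, K−S=50.4837, hold=48.9707 ⇒ V=50.4837 exercise | (k=2,j=1): S=82.0100, K−S=30.0500, hold=29.9950 ⇒ V=30.0500 exercise | (k=2,j=2): S=109.2244, K−S=2.8356, hold=13.2044 ⇒ V=13.2044 continue  boundary S*=82.0100
step 1: (k=1,j=0): S=71.0625, K−S=40.9975, hold=39.4846 ⇒ V=40.9975 exercise | (k=1,j=1): S=94.6441, K−S=17.4159, hold=21.1385 ⇒ V=21.1385 continue  boundary S*=71.0625
step 0: (k=0,j=0): S=82.0100, K−S=30.0500, hold=30.4166 ⇒ V=30.4166 continue  boundary S*=-

price = 30.4166
boundary = - 71.0625 82.0100 71.0625 82.0100 71.0625 82.0100 94.6441
tree:
30.4166
40.9975 21.1385
50.4837 30.0500 13.2044
58.7035 40.9975 20.3034 6.7868
65.8261 50.4837 30.0500 11.5506 2.4247
71.9979 58.7035 40.9975 19.0542 4.7030 0.3167
77.3458 65.8261 50.4837 30.0500 9.0765 0.6576 0.0000
81.9798 71.9979 58.7035 40.9975 17.4159 1.3655 0.0000 0.0000
85.9952 77.3458 65.8261 50.4837 30.0500 2.8356 0.0000 0.0000 0.0000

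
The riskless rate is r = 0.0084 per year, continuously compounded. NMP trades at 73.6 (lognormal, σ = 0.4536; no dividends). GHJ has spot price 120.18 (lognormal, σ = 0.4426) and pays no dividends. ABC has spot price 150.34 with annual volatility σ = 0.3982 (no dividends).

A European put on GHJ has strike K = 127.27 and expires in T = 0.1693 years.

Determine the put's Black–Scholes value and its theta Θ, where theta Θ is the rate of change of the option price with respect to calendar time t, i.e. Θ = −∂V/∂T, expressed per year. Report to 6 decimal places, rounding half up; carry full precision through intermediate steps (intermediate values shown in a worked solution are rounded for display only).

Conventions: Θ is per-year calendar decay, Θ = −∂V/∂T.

price = 12.842485
Θ = -24.493789

σ√T = 0.4426·√0.1693 = 0.182113
d₁ = (ln(S/K) + (r+σ²/2)T) / (σ√T) = (ln(120.18/127.27) + (0.0084+0.4426²/2)·0.1693) / 0.182113 = (-0.057320 + 0.018005) / 0.182113 = -0.215886
d₂ = d₁ − σ√T = -0.215886 − 0.182113 = -0.397999
e^{−rT} = 0.998579
N(−d₁) = 0.585462,  N(−d₂) = 0.654684
Put price V = K·e^{−rT}·N(−d₂) − S·N(−d₁) = 83.203280 − 70.360795 = 12.842485
φ(d₁) = (1/√(2π))·e^{−d₁²/2} = 0.389753
Θ = −S·φ(d₁)·σ/(2√T) + r·K·e^{−rT}·N(−d₂) = −25.192696 + 0.698908 = -24.493789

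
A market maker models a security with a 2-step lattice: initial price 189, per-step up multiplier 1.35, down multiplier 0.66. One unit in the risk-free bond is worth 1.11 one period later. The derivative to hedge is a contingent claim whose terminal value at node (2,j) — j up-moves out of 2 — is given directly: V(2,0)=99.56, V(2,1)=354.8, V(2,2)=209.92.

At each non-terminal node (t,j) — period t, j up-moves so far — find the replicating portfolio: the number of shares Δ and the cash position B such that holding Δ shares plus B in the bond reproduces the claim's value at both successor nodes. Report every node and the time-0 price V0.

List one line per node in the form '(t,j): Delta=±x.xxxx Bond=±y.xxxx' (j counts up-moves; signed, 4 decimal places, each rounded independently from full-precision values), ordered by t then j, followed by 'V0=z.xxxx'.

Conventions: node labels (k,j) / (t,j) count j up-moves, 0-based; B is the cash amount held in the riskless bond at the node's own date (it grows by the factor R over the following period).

(0,0): Delta=-0.0394 Bond=220.3397
(1,0): Delta=2.9655 Bond=-130.2546
(1,1): Delta=-0.8229 Bond=444.4873
V0=212.8872

Risk-neutral probability p* = (R−d)/(u−d) = (1.11−0.66)/(1.35−0.66) = 0.6522.
At maturity the claim pays: V(2,0)=99.5600, V(2,1)=354.8000, V(2,2)=209.9200
  t=1,j=0: stock 124.7400 → up 168.3990 (V=354.8000), down 82.3284 (V=99.5600). Price 239.6584; hedge Δ=2.9655, bond B=-130.2546.
  t=1,j=1: stock 255.1500 → up 344.4525 (V=209.9200), down 168.3990 (V=354.8000). Price 234.5163; hedge Δ=-0.8229, bond B=444.4873.
  t=0,j=0: stock 189.0000 → up 255.1500 (V=234.5163), down 124.7400 (V=239.6584). Price 212.8872; hedge Δ=-0.0394, bond B=220.3397.
As a check, the time-0 holding Δ(0,0)·S0 + B(0,0) comes to 212.8872 — exactly V0.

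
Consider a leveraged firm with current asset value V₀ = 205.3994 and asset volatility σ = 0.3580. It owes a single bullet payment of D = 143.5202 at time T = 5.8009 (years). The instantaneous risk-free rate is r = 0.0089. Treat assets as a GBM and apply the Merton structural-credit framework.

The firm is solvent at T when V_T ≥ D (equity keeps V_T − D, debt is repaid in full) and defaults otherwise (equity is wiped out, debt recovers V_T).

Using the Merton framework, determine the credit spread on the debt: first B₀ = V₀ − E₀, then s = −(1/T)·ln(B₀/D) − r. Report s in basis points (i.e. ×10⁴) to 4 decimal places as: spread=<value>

spread=401.0695

Equity is a call on the firm's assets struck at D = 143.5202:
d₁ = [ln(V₀/D) + (r + σ²/2)T] / (σ√T)
   = [ln(205.3994/143.5202) + (0.0089 + 0.5·0.3580²)·5.8009] / (0.3580·√5.8009)
   = [0.358481 + 0.423361] / 0.862245 = 0.906751
d₂ = d₁ − σ√T = 0.906751 − 0.862245 = 0.044506
N(d₁) = 0.817731,  N(d₂) = 0.517750,  e^(−rT) = 0.949682
E₀ = V₀·N(d₁) − D·e^(−rT)·N(d₂)
   = 205.3994·0.817731 − 143.5202·0.949682·0.517750 = 97.392903
B₀ = V₀ − E₀ = 205.3994 − 97.392903 = 108.006497
spread = −(1/T)·ln(B₀/D) − r = −(1/5.8009)·ln(108.006497/143.5202) − 0.0089 = 0.04010695
in basis points: 0.04010695 × 10⁴ = 401.0695 bp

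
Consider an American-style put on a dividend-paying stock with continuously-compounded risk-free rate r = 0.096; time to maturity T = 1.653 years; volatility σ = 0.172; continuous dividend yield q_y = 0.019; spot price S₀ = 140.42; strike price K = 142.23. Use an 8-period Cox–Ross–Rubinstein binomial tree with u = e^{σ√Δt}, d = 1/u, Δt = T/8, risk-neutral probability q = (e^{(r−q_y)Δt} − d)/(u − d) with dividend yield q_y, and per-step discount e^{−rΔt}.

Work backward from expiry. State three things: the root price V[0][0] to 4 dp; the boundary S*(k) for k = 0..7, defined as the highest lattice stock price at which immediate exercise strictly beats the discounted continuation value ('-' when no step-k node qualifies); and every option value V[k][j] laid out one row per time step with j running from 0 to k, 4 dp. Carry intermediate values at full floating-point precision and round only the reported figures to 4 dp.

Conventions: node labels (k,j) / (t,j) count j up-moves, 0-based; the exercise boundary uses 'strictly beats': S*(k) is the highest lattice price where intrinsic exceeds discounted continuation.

Δt=0.20663  u=1.08132  d=0.92479  q=0.58292  discount=0.98036
step 8 (expiry): payoffs max(K−S,0) = 67.1043 54.3887 39.5209 22.1367 1.8100 0.0000 0.0000 0.0000 0.0000
step 7: (k=7,j=0): S=81.2351, K−S=60.9949, hold=58.5197 ⇒ V=60.9949 exercise | (k=7,j=1): S=94.9847, K−S=47.2453, hold=44.8240 ⇒ V=47.2453 exercise | (k=7,j=2): S=111.0616, K−S=31.1684, hold=28.8101 ⇒ V=31.1684 exercise | (k=7,j=3): S=129.8596, K−S=12.3704, hold=10.0858 ⇒ V=12.3704 exercise | (k=7,j=4): S=151.8392, K−S=0.0000, hold=0.7401 ⇒ V=0.7401 continue | (k=7,j=5): S=177.5391, K−S=0.0000, hold=0.0000 ⇒ V=0.0000 continue | (k=7,j=6): S=207.5889, K−S=0.0000, hold=0.0000 ⇒ V=0.0000 continue | (k=7,j=7): S=242.7248, K−S=0.0000, hold=0.0000 ⇒ V=0.0000 continue  boundary S*=129.8596
step 6: (k=6,j=0): S=87.8413, K−S=54.3887, hold=51.9394 ⇒ V=54.3887 exercise | (k=6,j=1): S=102.7091, K−S=39.5209, hold=37.1299 ⇒ V=39.5209 exercise | (k=6,j=2): S=120.0933, K−S=22.1367, hold=19.8137 ⇒ V=22.1367 exercise | (k=6,j=3): S=140.4200, K−S=1.8100, hold=5.4811 ⇒ V=5.4811 continue | (k=6,j=4): S=164.1871, K−S=0.0000, hold=0.3026 ⇒ V=0.3026 continue | (k=6,j=5): S=191.9770, K−S=0.0000, hold=0.0000 ⇒ V=0.0000 continue | (k=6,j=6): S=224.4705, K−S=0.0000, hold=0.0000 ⇒ V=0.0000 continue  boundary S*=120.0933
step 5: (k=5,j=0): S=94.9847, K−S=47.2453, hold=44.8240 ⇒ V=47.2453 exercise | (k=5,j=1): S=111.0616, K−S=31.1684, hold=28.8101 ⇒ V=31.1684 exercise | (k=5,j=2): S=129.8596, K−S=12.3704, hold=12.1837 ⇒ V=12.3704 exercise | (k=5,j=3): S=151.8392, K−S=0.0000, hold=2.4141 ⇒ V=2.4141 continue | (k=5,j=4): S=177.5391, K−S=0.0000, hold=0.1237 ⇒ V=0.1237 continue | (k=5,j=5): S=207.5889, K−S=0.0000, hold=0.0000 ⇒ V=0.0000 continue  boundary S*=129.8596
step 4: (k=4,j=0): S=102.7091, K−S=39.5209, hold=37.1299 ⇒ V=39.5209 exercise | (k=4,j=1): S=120.0933, K−S=22.1367, hold=19.8137 ⇒ V=22.1367 exercise | (k=4,j=2): S=140.4200, K−S=1.8100, hold=6.4377 ⇒ V=6.4377 continue | (k=4,j=3): S=164.1871, K−S=0.0000, hold=1.0578 ⇒ V=1.0578 continue | (k=4,j=4): S=191.9770, K−S=0.0000, hold=0.0506 ⇒ V=0.0506 continue  boundary S*=120.0933
step 3: (k=3,j=0): S=111.0616, K−S=31.1684, hold=28.8101 ⇒ V=31.1684 exercise | (k=3,j=1): S=129.8596, K−S=12.3704, hold=12.7304 ⇒ V=12.7304 continue | (k=3,j=2): S=151.8392, K−S=0.0000, hold=3.2368 ⇒ V=3.2368 continue | (k=3,j=3): S=177.5391, K−S=0.0000, hold=0.4614 ⇒ V=0.4614 continue  boundary S*=111.0616
step 2: (k=2,j=0): S=120.0933, K−S=22.1367, hold=20.0194 ⇒ V=22.1367 exercise | (k=2,j=1): S=140.4200, K−S=1.8100, hold=7.0550 ⇒ V=7.0550 continue | (k=2,j=2): S=164.1871, K−S=0.0000, hold=1.5872 ⇒ V=1.5872 continue  boundary S*=120.0933
step 1: (k=1,j=0): S=129.8596, K−S=12.3704, hold=13.0832 ⇒ V=13.0832 continue | (k=1,j=1): S=151.8392, K−S=0.0000, hold=3.7917 ⇒ V=3.7917 continue  boundary S*=-
step 0: (k=0,j=0): S=140.4200, K−S=1.8100, hold=7.5164 ⇒ V=7.5164 continue  boundary S*=-

price = 7.5164
boundary = - - 120.0933 111.0616 120.0933 129.8596 120.0933 129.8596
tree:
7.5164
13.0832 3.7917
22.1367 7.0550 1.5872
31.1684 12.7304 3.2368 0.4614
39.5209 22.1367 6.4377 1.0578 0.0506
47.2453 31.1684 12.3704 2.4141 0.1237 0.0000
54.3887 39.5209 22.1367 5.4811 0.3026 0.0000 0.0000
60.9949 47.2453 31.1684 12.3704 0.7401 0.0000 0.0000 0.0000
67.1043 54.3887 39.5209 22.1367 1.8100 0.0000 0.0000 0.0000 0.0000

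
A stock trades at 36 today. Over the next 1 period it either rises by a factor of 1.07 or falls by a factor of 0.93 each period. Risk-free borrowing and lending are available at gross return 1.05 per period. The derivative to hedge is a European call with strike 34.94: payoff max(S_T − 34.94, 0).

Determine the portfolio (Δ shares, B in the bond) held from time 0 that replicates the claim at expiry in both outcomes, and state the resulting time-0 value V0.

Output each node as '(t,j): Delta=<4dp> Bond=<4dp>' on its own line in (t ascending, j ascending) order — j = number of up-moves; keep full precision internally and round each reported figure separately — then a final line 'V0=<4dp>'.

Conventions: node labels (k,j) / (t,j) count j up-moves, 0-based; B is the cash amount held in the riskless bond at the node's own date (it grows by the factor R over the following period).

(0,0): Delta=0.7103 Bond=-22.6490
V0=2.9224

The replicating-portfolio and risk-neutral prices coincide; use p* = (1.05−0.93)/(1.07−0.93) = 0.8571 for the latter.
Payoffs at expiry: V(1,0)=0.0000, V(1,1)=3.5800
(0,0): S=36.0000. Δ = (V_up−V_dn)/(S_up−S_dn) = (3.5800−0.0000)/(38.5200−33.4800) = 0.7103. V = [p*·3.5800 + (1−p*)·0.0000]/1.05 = 2.9224. B = V − Δ·S = -22.6490.
Verification: the root portfolio costs Δ(0,0)·S0 + B(0,0) = 2.9224, matching V0.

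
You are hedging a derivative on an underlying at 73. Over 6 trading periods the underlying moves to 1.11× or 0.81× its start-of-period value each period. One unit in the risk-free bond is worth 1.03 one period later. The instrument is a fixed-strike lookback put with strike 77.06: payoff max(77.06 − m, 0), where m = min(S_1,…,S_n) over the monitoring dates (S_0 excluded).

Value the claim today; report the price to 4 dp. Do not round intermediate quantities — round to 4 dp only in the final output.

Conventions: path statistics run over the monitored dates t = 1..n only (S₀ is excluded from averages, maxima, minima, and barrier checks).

No-arbitrage gives p* = (R−d)/(u−d) = 0.7333: enumerate every path, weight its payoff by its p*-probability, and discount by R^6.
Enumerate all 2^6 = 64 price paths (U = up ×1.11, D = down ×0.81); each path with k up-moves has probability p*^k·(1−p*)^(6−k).
DDDDDD: m=20.6174, payoff=56.4426, prob=0.000360
UDDDDD: m=28.2534, payoff=48.8066, prob=0.000989
DUDDDD: m=28.2534, payoff=48.8066, prob=0.000989
UUDDDD: m=38.7176, payoff=38.3424, prob=0.002719
DDUDDD: m=28.2534, payoff=48.8066, prob=0.000989
UDUDDD: m=38.7176, payoff=38.3424, prob=0.002719
DUUDDD: m=38.7176, payoff=38.3424, prob=0.002719
UUUDDD: m=53.0575, payoff=24.0025, prob=0.007478
DDDUDD: m=28.2534, payoff=48.8066, prob=0.000989
UDDUDD: m=38.7176, payoff=38.3424, prob=0.002719
DUDUDD: m=38.7176, payoff=38.3424, prob=0.002719
UUDUDD: m=53.0575, payoff=24.0025, prob=0.007478
DDUUDD: m=38.7176, payoff=38.3424, prob=0.002719
UDUUDD: m=53.0575, payoff=24.0025, prob=0.007478
DUUUDD: m=53.0575, payoff=24.0025, prob=0.007478
UUUUDD: m=72.7084, payoff=4.3516, prob=0.020566
DDDDUD: m=28.2534, payoff=48.8066, prob=0.000989
UDDDUD: m=38.7176, payoff=38.3424, prob=0.002719
DUDDUD: m=38.7176, payoff=38.3424, prob=0.002719
UUDDUD: m=53.0575, payoff=24.0025, prob=0.007478
DDUDUD: m=38.7176, payoff=38.3424, prob=0.002719
UDUDUD: m=53.0575, payoff=24.0025, prob=0.007478
DUUDUD: m=53.0575, payoff=24.0025, prob=0.007478
UUUDUD: m=72.7084, payoff=4.3516, prob=0.020566
DDDUUD: m=38.7176, payoff=38.3424, prob=0.002719
UDDUUD: m=53.0575, payoff=24.0025, prob=0.007478
DUDUUD: m=53.0575, payoff=24.0025, prob=0.007478
UUDUUD: m=72.7084, payoff=4.3516, prob=0.020566
DDUUUD: m=47.8953, payoff=29.1647, prob=0.007478
UDUUUD: m=65.6343, payoff=11.4257, prob=0.020566
DUUUUD: m=59.1300, payoff=17.9300, prob=0.020566
UUUUUD: m=81.0300, payoff=0.0000, prob=0.056556
DDDDDU: m=25.4535, payoff=51.6065, prob=0.000989
UDDDDU: m=34.8808, payoff=42.1792, prob=0.002719
DUDDDU: m=34.8808, payoff=42.1792, prob=0.002719
UUDDDU: m=47.7996, payoff=29.2604, prob=0.007478
DDUDDU: m=34.8808, payoff=42.1792, prob=0.002719
UDUDDU: m=47.7996, payoff=29.2604, prob=0.007478
DUUDDU: m=47.7996, payoff=29.2604, prob=0.007478
UUUDDU: m=65.5031, payoff=11.5569, prob=0.020566
DDDUDU: m=34.8808, payoff=42.1792, prob=0.002719
UDDUDU: m=47.7996, payoff=29.2604, prob=0.007478
DUDUDU: m=47.7996, payoff=29.2604, prob=0.007478
UUDUDU: m=65.5031, payoff=11.5569, prob=0.020566
DDUUDU: m=47.7996, payoff=29.2604, prob=0.007478
UDUUDU: m=65.5031, payoff=11.5569, prob=0.020566
DUUUDU: m=59.1300, payoff=17.9300, prob=0.020566
UUUUDU: m=81.0300, payoff=0.0000, prob=0.056556
DDDDUU: m=31.4241, payoff=45.6359, prob=0.002719
UDDDUU: m=43.0627, payoff=33.9973, prob=0.007478
DUDDUU: m=43.0627, payoff=33.9973, prob=0.007478
UUDDUU: m=59.0118, payoff=18.0482, prob=0.020566
DDUDUU: m=43.0627, payoff=33.9973, prob=0.007478
UDUDUU: m=59.0118, payoff=18.0482, prob=0.020566
DUUDUU: m=59.0118, payoff=18.0482, prob=0.020566
UUUDUU: m=80.8680, payoff=0.0000, prob=0.056556
DDDUUU: m=38.7952, payoff=38.2648, prob=0.007478
UDDUUU: m=53.1638, payoff=23.8962, prob=0.020566
DUDUUU: m=53.1638, payoff=23.8962, prob=0.020566
UUDUUU: m=72.8541, payoff=4.2059, prob=0.056556
DDUUUU: m=47.8953, payoff=29.1647, prob=0.020566
UDUUUU: m=65.6343, payoff=11.4257, prob=0.056556
DUUUUU: m=59.1300, payoff=17.9300, prob=0.056556
UUUUUU: m=81.0300, payoff=0.0000, prob=0.155528
Price = Σ prob·payoff / R^6 = 12.681973 / 1.194052 = 10.6210

price = 10.6210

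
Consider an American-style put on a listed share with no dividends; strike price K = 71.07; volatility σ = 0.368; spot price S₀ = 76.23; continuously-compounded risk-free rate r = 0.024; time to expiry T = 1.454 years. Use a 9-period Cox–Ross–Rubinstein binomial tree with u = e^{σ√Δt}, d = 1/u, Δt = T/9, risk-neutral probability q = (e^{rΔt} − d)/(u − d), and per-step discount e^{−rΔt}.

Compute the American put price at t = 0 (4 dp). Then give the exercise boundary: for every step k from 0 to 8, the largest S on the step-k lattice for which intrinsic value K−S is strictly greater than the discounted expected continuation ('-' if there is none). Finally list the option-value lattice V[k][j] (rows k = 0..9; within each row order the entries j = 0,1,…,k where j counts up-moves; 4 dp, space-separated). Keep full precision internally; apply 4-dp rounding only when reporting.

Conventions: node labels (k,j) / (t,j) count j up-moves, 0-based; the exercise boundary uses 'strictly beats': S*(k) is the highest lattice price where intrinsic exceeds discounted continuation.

price = 9.6957
boundary = - - - - 42.1865 36.3861 42.1865 48.9116 56.7087
tree:
9.6957
13.3145 5.7939
17.7941 8.4953 2.8694
23.0617 12.1445 4.5502 1.0437
28.8835 16.8455 7.0721 1.8131 0.2058
34.6839 22.5381 10.7206 3.1161 0.3945 0.0000
39.6868 28.8835 15.7415 5.2847 0.7560 0.0000 0.0000
44.0018 34.6839 22.1584 8.8108 1.4488 0.0000 0.0000 0.0000
47.7236 39.6868 28.8835 14.3613 2.7766 0.0000 0.0000 0.0000 0.0000
50.9336 44.0018 34.6839 22.1584 5.3212 0.0000 0.0000 0.0000 0.0000 0.0000

Δt=0.16156  u=1.15941  d=0.86251  q=0.47617  discount=0.99613
step 9 (expiry): payoffs max(K−S,0) = 50.9336 44.0018 34.6839 22.1584 5.3212 0.0000 0.0000 0.0000 0.0000 0.0000
step 8: (k=8,j=0): S=23.3464, K−S=47.7236, hold=47.4485 ⇒ V=47.7236 exercise | (k=8,j=1): S=31.3832, K−S=39.6868, hold=39.4118 ⇒ V=39.6868 exercise | (k=8,j=2): S=42.1865, K−S=28.8835, hold=28.6085 ⇒ V=28.8835 exercise | (k=8,j=3): S=56.7087, K−S=14.3613, hold=14.0863 ⇒ V=14.3613 exercise | (k=8,j=4): S=76.2300, K−S=0.0000, hold=2.7766 ⇒ V=2.7766 continue | (k=8,j=5): S=102.4713, K−S=0.0000, hold=0.0000 ⇒ V=0.0000 continue | (k=8,j=6): S=137.7459, K−S=0.0000, hold=0.0000 ⇒ V=0.0000 continue | (k=8,j=7): S=185.1633, K−S=0.0000, hold=0.0000 ⇒ V=0.0000 continue | (k=8,j=8): S=248.9036, K−S=0.0000, hold=0.0000 ⇒ V=0.0000 continue  boundary S*=56.7087
step 7: (k=7,j=0): S=27.0682, K−S=44.0018, hold=43.7268 ⇒ V=44.0018 exercise | (k=7,j=1): S=36.3861, K−S=34.6839, hold=34.4089 ⇒ V=34.6839 exercise | (k=7,j=2): S=48.9116, K−S=22.1584, hold=21.8834 ⇒ V=22.1584 exercise | (k=7,j=3): S=65.7488, K−S=5.3212, hold=8.8108 ⇒ V=8.8108 continue | (k=7,j=4): S=88.3821, K−S=0.0000, hold=1.4488 ⇒ V=1.4488 continue | (k=7,j=5): S=118.8066, K−S=0.0000, hold=0.0000 ⇒ V=0.0000 continue | (k=7,j=6): S=159.7043, K−S=0.0000, hold=0.0000 ⇒ V=0.0000 continue | (k=7,j=7): S=214.6807, K−S=0.0000, hold=0.0000 ⇒ V=0.0000 continue  boundary S*=48.9116
step 6: (k=6,j=0): S=31.3832, K−S=39.6868, hold=39.4118 ⇒ V=39.6868 exercise | (k=6,j=1): S=42.1865, K−S=28.8835, hold=28.6085 ⇒ V=28.8835 exercise | (k=6,j=2): S=56.7087, K−S=14.3613, hold=15.7415 ⇒ V=15.7415 continue | (k=6,j=3): S=76.2300, K−S=0.0000, hold=5.2847 ⇒ V=5.2847 continue | (k=6,j=4): S=102.4713, K−S=0.0000, hold=0.7560 ⇒ V=0.7560 continue | (k=6,j=5): S=137.7459, K−S=0.0000, hold=0.0000 ⇒ V=0.0000 continue | (k=6,j=6): S=185.1633, K−S=0.0000, hold=0.0000 ⇒ V=0.0000 continue  boundary S*=42.1865
step 5: (k=5,j=0): S=36.3861, K−S=34.6839, hold=34.4089 ⇒ V=34.6839 exercise | (k=5,j=1): S=48.9116, K−S=22.1584, hold=22.5381 ⇒ V=22.5381 continue | (k=5,j=2): S=65.7488, K−S=5.3212, hold=10.7206 ⇒ V=10.7206 continue | (k=5,j=3): S=88.3821, K−S=0.0000, hold=3.1161 ⇒ V=3.1161 continue | (k=5,j=4): S=118.8066, K−S=0.0000, hold=0.3945 ⇒ V=0.3945 continue | (k=5,j=5): S=159.7043, K−S=0.0000, hold=0.0000 ⇒ V=0.0000 continue  boundary S*=36.3861
step 4: (k=4,j=0): S=42.1865, K−S=28.8835, hold=28.7886 ⇒ V=28.8835 exercise | (k=4,j=1): S=56.7087, K−S=14.3613, hold=16.8455 ⇒ V=16.8455 continue | (k=4,j=2): S=76.2300, K−S=0.0000, hold=7.0721 ⇒ V=7.0721 continue | (k=4,j=3): S=102.4713, K−S=0.0000, hold=1.8131 ⇒ V=1.8131 continue | (k=4,j=4): S=137.7459, K−S=0.0000, hold=0.2058 ⇒ V=0.2058 continue  boundary S*=42.1865
step 3: (k=3,j=0): S=48.9116, K−S=22.1584, hold=23.0617 ⇒ V=23.0617 continue | (k=3,j=1): S=65.7488, K−S=5.3212, hold=12.1445 ⇒ V=12.1445 continue | (k=3,j=2): S=88.3821, K−S=0.0000, hold=4.5502 ⇒ V=4.5502 continue | (k=3,j=3): S=118.8066, K−S=0.0000, hold=1.0437 ⇒ V=1.0437 continue  boundary S*=-
step 2: (k=2,j=0): S=56.7087, K−S=14.3613, hold=17.7941 ⇒ V=17.7941 continue | (k=2,j=1): S=76.2300, K−S=0.0000, hold=8.4953 ⇒ V=8.4953 continue | (k=2,j=2): S=102.4713, K−S=0.0000, hold=2.8694 ⇒ V=2.8694 continue  boundary S*=-
step 1: (k=1,j=0): S=65.7488, K−S=5.3212, hold=13.3145 ⇒ V=13.3145 continue | (k=1,j=1): S=88.3821, K−S=0.0000, hold=5.7939 ⇒ V=5.7939 continue  boundary S*=-
step 0: (k=0,j=0): S=76.2300, K−S=0.0000, hold=9.6957 ⇒ V=9.6957 continue  boundary S*=-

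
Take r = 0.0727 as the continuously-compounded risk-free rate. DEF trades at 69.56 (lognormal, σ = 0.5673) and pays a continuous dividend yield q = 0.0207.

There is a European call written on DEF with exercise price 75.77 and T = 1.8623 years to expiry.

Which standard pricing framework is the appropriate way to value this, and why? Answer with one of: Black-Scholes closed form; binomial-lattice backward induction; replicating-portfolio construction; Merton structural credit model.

framework: Black-Scholes closed form

Key observation: with DEF following a GBM at constant σ and r, the European call struck at 75.77 prices in closed form — nothing here needs a stepwise model or a balance sheet.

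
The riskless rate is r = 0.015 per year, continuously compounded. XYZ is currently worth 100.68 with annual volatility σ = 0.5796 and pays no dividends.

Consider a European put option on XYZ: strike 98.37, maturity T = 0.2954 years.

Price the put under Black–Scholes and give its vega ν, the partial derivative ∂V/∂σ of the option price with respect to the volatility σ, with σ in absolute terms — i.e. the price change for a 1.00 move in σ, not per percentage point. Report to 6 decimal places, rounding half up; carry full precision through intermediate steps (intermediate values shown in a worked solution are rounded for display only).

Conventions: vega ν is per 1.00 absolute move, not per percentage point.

price = 11.103879
ν = 21.183460

σ√T = 0.5796·√0.2954 = 0.315017
d₁ = (ln(S/K) + (r+σ²/2)T) / (σ√T) = (ln(100.68/98.37) + (0.015+0.5796²/2)·0.2954) / 0.315017 = (0.023211 + 0.054049) / 0.315017 = 0.245257
d₂ = d₁ − σ√T = 0.245257 − 0.315017 = -0.069760
e^{−rT} = 0.995579
N(−d₁) = 0.403129,  N(−d₂) = 0.527808
Put price V = K·e^{−rT}·N(−d₂) − S·N(−d₁) = 51.690878 − 40.586999 = 11.103879
φ(d₁) = (1/√(2π))·e^{−d₁²/2} = 0.387123
ν = S·φ(d₁)·√T = 21.183460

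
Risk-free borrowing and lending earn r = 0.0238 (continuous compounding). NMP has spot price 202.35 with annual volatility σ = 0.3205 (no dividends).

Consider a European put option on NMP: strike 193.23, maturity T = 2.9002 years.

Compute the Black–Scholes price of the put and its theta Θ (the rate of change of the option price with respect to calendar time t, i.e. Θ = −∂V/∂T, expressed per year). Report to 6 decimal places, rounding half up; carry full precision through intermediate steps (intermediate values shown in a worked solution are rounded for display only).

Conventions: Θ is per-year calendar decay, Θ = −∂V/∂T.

σ√T = 0.3205·√2.9002 = 0.545811
d₁ = (ln(S/K) + (r+σ²/2)T) / (σ√T) = (ln(202.35/193.23) + (0.0238+0.3205²/2)·2.9002) / 0.545811 = (0.046118 + 0.217979) / 0.545811 = 0.483862
d₂ = d₁ − σ√T = 0.483862 − 0.545811 = -0.061949
e^{−rT} = 0.933304
N(−d₁) = 0.314242,  N(−d₂) = 0.524698
Put price V = K·e^{−rT}·N(−d₂) − S·N(−d₁) = 94.625237 − 63.586844 = 31.038393
φ(d₁) = (1/√(2π))·e^{−d₁²/2} = 0.354871
Θ = −S·φ(d₁)·σ/(2√T) + r·K·e^{−rT}·N(−d₂) = −6.757068 + 2.252081 = -4.504987

price = 31.038393
Θ = -4.504987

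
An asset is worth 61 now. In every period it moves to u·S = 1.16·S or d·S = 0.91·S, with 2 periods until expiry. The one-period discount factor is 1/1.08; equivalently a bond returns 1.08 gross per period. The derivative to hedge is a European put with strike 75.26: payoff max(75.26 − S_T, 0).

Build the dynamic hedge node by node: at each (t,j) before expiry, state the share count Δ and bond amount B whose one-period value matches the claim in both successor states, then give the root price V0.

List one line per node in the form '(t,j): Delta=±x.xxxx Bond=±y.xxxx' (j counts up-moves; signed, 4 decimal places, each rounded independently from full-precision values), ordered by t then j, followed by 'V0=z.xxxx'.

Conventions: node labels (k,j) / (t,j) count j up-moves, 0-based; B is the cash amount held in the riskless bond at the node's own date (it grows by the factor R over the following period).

(0,0): Delta=-0.7184 Bond=50.0473
(1,0): Delta=-1.0000 Bond=69.6852
(1,1): Delta=-0.6144 Bond=46.6939
V0=6.2276

Since d<R<u, set p* = (R−d)/(u−d) = 0.6800; price each node as the discounted p*-expectation of its children.
Payoffs at expiry: V(2,0)=24.7459, V(2,1)=10.8684, V(2,2)=0.0000
  t=1,j=0: stock 55.5100 → up 64.3916 (V=10.8684), down 50.5141 (V=24.7459). Price 14.1752; hedge Δ=-1.0000, bond B=69.6852.
  t=1,j=1: stock 70.7600 → up 82.0816 (V=0.0000), down 64.3916 (V=10.8684). Price 3.2203; hedge Δ=-0.6144, bond B=46.6939.
  t=0,j=0: stock 61.0000 → up 70.7600 (V=3.2203), down 55.5100 (V=14.1752). Price 6.2276; hedge Δ=-0.7184, bond B=50.0473.
Check: Δ(0,0)·S0 + B(0,0) = 6.2276 = V0.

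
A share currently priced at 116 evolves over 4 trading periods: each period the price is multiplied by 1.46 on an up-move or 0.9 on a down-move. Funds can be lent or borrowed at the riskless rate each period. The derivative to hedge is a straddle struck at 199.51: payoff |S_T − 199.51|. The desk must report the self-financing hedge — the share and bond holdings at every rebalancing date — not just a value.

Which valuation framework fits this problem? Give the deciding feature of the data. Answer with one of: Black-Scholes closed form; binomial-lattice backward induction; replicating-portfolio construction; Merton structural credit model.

Key observation: the deliverable is the dynamic trading strategy on the 4-step tree (spot 116, moves 1.46 and 0.9), so the valuation must go through the node-by-node replicating-portfolio solve.

framework: replicating-portfolio construction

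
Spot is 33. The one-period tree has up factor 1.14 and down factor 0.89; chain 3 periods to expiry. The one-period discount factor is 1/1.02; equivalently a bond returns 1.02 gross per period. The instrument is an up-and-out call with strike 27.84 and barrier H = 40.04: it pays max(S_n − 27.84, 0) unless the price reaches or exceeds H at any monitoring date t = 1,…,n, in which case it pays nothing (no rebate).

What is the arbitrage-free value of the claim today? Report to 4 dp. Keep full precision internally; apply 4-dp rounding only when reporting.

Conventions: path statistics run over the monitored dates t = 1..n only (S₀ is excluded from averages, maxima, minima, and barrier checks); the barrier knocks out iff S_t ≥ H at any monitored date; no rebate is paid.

Risk-neutral up-probability p* = (R−d)/(u−d) = (1.02−0.89)/(1.14−0.89) = 0.5200; the claim prices as the p*-weighted sum of path payoffs discounted by R^3.
Enumerate all 2^3 = 8 price paths (U = up ×1.14, D = down ×0.89); each path with k up-moves has probability p*^k·(1−p*)^(3−k).
DDD: M=29.3700, payoff=0.0000, prob=0.110592
UDD: M=37.6200, payoff=1.9588, prob=0.119808
DUD: M=33.4818, payoff=1.9588, prob=0.119808
UUD: M=42.8868, payoff=0.0000, prob=0.129792
DDU: M=29.7988, payoff=1.9588, prob=0.119808
UDU: M=38.1693, payoff=10.3293, prob=0.129792
DUU: M=38.1693, payoff=10.3293, prob=0.129792
UUU: M=48.8910, payoff=0.0000, prob=0.140608
Price = Σ prob·payoff / R^3 = 3.385349 / 1.061208 = 3.1901

price = 3.1901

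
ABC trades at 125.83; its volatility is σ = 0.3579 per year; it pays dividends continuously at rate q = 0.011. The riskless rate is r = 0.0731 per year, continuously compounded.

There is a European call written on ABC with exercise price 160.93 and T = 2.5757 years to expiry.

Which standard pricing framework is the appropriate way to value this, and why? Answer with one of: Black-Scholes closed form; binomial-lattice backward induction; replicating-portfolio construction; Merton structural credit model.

framework: Black-Scholes closed form

Key observation: a European-exercise option on ABC struck at 160.93 — a GBM underlying with constant parameters — admits an analytic price: the data contain no early exercise, no discrete tree, no debt structure.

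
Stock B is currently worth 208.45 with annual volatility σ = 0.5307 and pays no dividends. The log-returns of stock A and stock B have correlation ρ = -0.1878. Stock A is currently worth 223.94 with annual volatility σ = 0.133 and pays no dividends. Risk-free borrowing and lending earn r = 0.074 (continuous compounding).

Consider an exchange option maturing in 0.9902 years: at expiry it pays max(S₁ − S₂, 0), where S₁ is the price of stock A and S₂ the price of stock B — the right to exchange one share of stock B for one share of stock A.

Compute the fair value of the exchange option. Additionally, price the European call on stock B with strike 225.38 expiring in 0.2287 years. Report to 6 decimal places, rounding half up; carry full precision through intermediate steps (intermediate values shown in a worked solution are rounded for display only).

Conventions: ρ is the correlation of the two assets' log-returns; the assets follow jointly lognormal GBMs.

exchange price = 56.459754
price(stock B call K=225.38) = 15.762756

σ_eff = √(σ₁² + σ₂² − 2ρσ₁σ₂) = √(0.133² + 0.5307² − 2·-0.1878·0.133·0.5307) = 0.570826
d₁ = (ln(S₁/S₂) + (q₂ − q₁ + σ_eff²/2)T) / (σ_eff√T) = (ln(223.94/208.45) + (0.0 − 0.0 + 0.162921)·0.9902) / 0.568022 = 0.410202
d₂ = d₁ − σ_eff√T = 0.410202 − 0.568022 = -0.157821
N(d₁) = 0.659171,  N(d₂) = 0.437299
V = S₁·e^{−q₁T}·N(d₁) − S₂·e^{−q₂T}·N(d₂) = 147.614739 − 91.154985 = 56.459754
[vanilla: stock B call K=225.38]
σ√T = 0.5307·√0.2287 = 0.253794
d₁ = (ln(S/K) + (r+σ²/2)T) / (σ√T) = (ln(208.45/225.38) + (0.074+0.5307²/2)·0.2287) / 0.253794 = (-0.078089 + 0.049130) / 0.253794 = -0.114104
d₂ = d₁ − σ√T = -0.114104 − 0.253794 = -0.367899
e^{−rT} = 0.983219
N(d₁) = 0.454578,  N(d₂) = 0.356474
price = S·N(d₁) − K·e^{−rT}·N(d₂) = 94.756691 − 78.993935 = 15.762756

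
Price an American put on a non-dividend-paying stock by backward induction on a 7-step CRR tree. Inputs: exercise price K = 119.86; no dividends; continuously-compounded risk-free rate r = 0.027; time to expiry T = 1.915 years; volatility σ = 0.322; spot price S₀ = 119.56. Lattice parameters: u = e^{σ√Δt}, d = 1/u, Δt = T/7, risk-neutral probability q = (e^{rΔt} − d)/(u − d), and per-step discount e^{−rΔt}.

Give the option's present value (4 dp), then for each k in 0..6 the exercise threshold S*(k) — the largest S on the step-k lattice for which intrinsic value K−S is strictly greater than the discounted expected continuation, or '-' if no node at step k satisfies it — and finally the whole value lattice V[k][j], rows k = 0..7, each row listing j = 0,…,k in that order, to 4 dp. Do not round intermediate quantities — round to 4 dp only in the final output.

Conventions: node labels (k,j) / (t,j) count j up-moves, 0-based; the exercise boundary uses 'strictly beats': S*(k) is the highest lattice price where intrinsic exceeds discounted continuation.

price = 19.1644
boundary = - - - 72.1366 60.9554 72.1366 85.3688
tree:
19.1644
26.8830 11.0953
36.4979 16.8781 4.9996
47.7234 24.8958 8.4495 1.3378
58.9046 35.3272 13.9753 2.5914 0.0000
68.3527 47.7234 22.4383 5.0194 0.0000 0.0000
76.3364 58.9046 34.4912 9.7223 0.0000 0.0000 0.0000
83.0825 68.3527 47.7234 18.8318 0.0000 0.0000 0.0000 0.0000

Δt=0.27357  u=1.18343  d=0.84500  q=0.47990  discount=0.99264
step 7 (expiry): payoffs max(K−S,0) = 83.0825 68.3527 47.7234 18.8318 0.0000 0.0000 0.0000 0.0000
step 6: (k=6,j=0): S=43.5236, K−S=76.3364, hold=75.4543 ⇒ V=76.3364 exercise | (k=6,j=1): S=60.9554, K−S=58.9046, hold=58.0225 ⇒ V=58.9046 exercise | (k=6,j=2): S=85.3688, K−S=34.4912, hold=33.6092 ⇒ V=34.4912 exercise | (k=6,j=3): S=119.5600, K−S=0.3000, hold=9.7223 ⇒ V=9.7223 continue | (k=6,j=4): S=167.4453, K−S=0.0000, hold=0.0000 ⇒ V=0.0000 continue | (k=6,j=5): S=234.5091, K−S=0.0000, hold=0.0000 ⇒ V=0.0000 continue | (k=6,j=6): S=328.4329, K−S=0.0000, hold=0.0000 ⇒ V=0.0000 continue  boundary S*=85.3688
step 5: (k=5,j=0): S=51.5073, K−S=68.3527, hold=67.4707 ⇒ V=68.3527 exercise | (k=5,j=1): S=72.1366, K−S=47.7234, hold=46.8414 ⇒ V=47.7234 exercise | (k=5,j=2): S=101.0282, K−S=18.8318, hold=22.4383 ⇒ V=22.4383 continue | (k=5,j=3): S=141.4912, K−S=0.0000, hold=5.0194 ⇒ V=5.0194 continue | (k=5,j=4): S=198.1601, K−S=0.0000, hold=0.0000 ⇒ V=0.0000 continue | (k=5,j=5): S=277.5257, K−S=0.0000, hold=0.0000 ⇒ V=0.0000 continue  boundary S*=72.1366
step 4: (k=4,j=0): S=60.9554, K−S=58.9046, hold=58.0225 ⇒ V=58.9046 exercise | (k=4,j=1): S=85.3688, K−S=34.4912, hold=35.3272 ⇒ V=35.3272 continue | (k=4,j=2): S=119.5600, K−S=0.3000, hold=13.9753 ⇒ V=13.9753 continue | (k=4,j=3): S=167.4453, K−S=0.0000, hold=2.5914 ⇒ V=2.5914 continue | (k=4,j=4): S=234.5091, K−S=0.0000, hold=0.0000 ⇒ V=0.0000 continue  boundary S*=60.9554
step 3: (k=3,j=0): S=72.1366, K−S=47.7234, hold=47.2396 ⇒ V=47.7234 exercise | (k=3,j=1): S=101.0282, K−S=18.8318, hold=24.8958 ⇒ V=24.8958 continue | (k=3,j=2): S=141.4912, K−S=0.0000, hold=8.4495 ⇒ V=8.4495 continue | (k=3,j=3): S=198.1601, K−S=0.0000, hold=1.3378 ⇒ V=1.3378 continue  boundary S*=72.1366
step 2: (k=2,j=0): S=85.3688, K−S=34.4912, hold=36.4979 ⇒ V=36.4979 continue | (k=2,j=1): S=119.5600, K−S=0.3000, hold=16.8781 ⇒ V=16.8781 continue | (k=2,j=2): S=167.4453, K−S=0.0000, hold=4.9996 ⇒ V=4.9996 continue  boundary S*=-
step 1: (k=1,j=0): S=101.0282, K−S=18.8318, hold=26.8830 ⇒ V=26.8830 continue | (k=1,j=1): S=141.4912, K−S=0.0000, hold=11.0953 ⇒ V=11.0953 continue  boundary S*=-
step 0: (k=0,j=0): S=119.5600, K−S=0.3000, hold=19.1644 ⇒ V=19.1644 continue  boundary S*=-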